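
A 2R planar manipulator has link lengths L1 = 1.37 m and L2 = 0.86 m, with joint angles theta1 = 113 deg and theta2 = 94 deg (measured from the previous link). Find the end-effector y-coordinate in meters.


y = L1*sin(th1) + L2*sin(th1+th2) = 1.37*sin(113 deg) + 0.86*sin(207 deg) = 0.8707

0.8707 m


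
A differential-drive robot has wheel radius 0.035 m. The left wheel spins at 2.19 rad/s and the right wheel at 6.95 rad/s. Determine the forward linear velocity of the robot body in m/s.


v = r*(wR + wL)/2 = 0.035*(6.95 + 2.19)/2 = 0.1600

0.1600 m/s


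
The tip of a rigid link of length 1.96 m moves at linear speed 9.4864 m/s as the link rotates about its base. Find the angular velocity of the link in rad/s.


omega = v / L = 9.4864 / 1.96 = 4.8400

4.8400 rad/s


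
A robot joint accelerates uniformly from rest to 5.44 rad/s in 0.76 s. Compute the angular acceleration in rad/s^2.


alpha = delta_omega / t = 5.44 / 0.76 = 7.1579

7.1579 rad/s^2


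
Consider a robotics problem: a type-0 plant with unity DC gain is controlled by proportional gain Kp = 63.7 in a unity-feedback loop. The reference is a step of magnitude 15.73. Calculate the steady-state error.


e_ss = R/(1 + Kp) = 15.73/(1 + 63.7) = 15.73/64.7000 = 0.2431

0.2431


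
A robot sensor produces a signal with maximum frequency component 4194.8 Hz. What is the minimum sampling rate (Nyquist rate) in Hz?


f_s,min = 2*f_max = 2*4194.8 = 8389.6000

8389.6000 Hz


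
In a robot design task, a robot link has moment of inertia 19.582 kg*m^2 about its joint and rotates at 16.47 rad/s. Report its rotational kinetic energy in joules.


KE = (1/2)*I*omega^2 = 0.5*19.582*16.47^2 = 2655.9155

2655.9155 J


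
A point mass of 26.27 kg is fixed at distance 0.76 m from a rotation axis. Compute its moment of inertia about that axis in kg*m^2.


I = m*r^2 = 26.27*0.76^2 = 15.1736

15.1736 kg*m^2


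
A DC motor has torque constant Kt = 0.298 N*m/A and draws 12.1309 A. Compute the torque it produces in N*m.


tau = Kt * I = 0.298*12.1309 = 3.6150

3.6150 N*m


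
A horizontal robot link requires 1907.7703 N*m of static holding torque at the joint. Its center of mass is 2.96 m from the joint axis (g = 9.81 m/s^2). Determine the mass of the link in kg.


m = tau / (g*L) = 1907.7703 / (9.81 * 2.96) = 65.7000

65.7000 kg


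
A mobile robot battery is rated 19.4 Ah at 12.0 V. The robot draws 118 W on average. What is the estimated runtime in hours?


E = 19.4*12.0 = 232.8000 Wh
t = E/P = 232.8000/118 = 1.9729

1.9729 hours


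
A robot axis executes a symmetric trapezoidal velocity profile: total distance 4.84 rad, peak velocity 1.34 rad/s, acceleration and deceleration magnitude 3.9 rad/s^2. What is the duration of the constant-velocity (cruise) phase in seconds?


t_acc = v/a = 0.343590 s, d_acc = v^2/(2a) = 0.230205 rad each
d_cruise = 4.84 - 2*0.230205 = 4.379590 rad
t_cruise = d_cruise/v = 4.379590/1.34 = 3.2684

3.2684 s


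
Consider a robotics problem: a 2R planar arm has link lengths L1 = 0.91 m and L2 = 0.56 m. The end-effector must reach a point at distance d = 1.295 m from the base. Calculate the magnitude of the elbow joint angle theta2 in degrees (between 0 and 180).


cos(th2) = (d^2 - L1^2 - L2^2)/(2*L1*L2) = (1.295^2 - 0.91^2 - 0.56^2)/(2*0.91*0.56) = 0.52524038
th2 = acos(0.52524038) = 58.3156 deg

58.3156 degrees


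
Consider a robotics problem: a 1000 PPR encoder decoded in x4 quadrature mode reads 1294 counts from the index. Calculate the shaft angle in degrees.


angle = counts * 360 / (PPR*4) = 1294 * 360 / 4000 = 116.4600

116.4600 degrees


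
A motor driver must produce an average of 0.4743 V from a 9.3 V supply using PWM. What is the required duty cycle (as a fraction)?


D = V_avg/V_supply = 0.4743/9.3 = 0.0510

0.0510


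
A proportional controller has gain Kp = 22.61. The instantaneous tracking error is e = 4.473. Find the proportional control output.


u_P = Kp * e = 22.61 * 4.473 = 101.1345

101.1345


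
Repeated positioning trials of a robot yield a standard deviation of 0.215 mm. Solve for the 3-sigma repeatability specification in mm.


repeatability = 3*sigma = 3*0.215 = 0.6450

0.6450 mm


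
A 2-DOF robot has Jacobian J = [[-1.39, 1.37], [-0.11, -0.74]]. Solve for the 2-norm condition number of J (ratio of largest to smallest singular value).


JJ^T eigenvalues: trace(JJ^T) = 4.3687, det(JJ^T) = det(J)^2 = 1.39074849
s_max^2 = (4.3687 + sqrt(13.52254573))/2 = 4.02300071
s_min^2 = (4.3687 - sqrt(13.52254573))/2 = 0.34569929
kappa = s_max/s_min = sqrt(4.02300071/0.34569929) = 3.4113

3.4113


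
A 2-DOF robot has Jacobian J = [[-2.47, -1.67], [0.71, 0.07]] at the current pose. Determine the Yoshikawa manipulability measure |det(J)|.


det(J) = -2.47*0.07 - (-1.67)*(0.71) = 1.0128
|det(J)| = 1.0128

1.0128


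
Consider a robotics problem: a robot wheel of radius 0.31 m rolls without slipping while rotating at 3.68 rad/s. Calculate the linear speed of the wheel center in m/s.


v = omega * r = 3.68 * 0.31 = 1.1408

1.1408 m/s


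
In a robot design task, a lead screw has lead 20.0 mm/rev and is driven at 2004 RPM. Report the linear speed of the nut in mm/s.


v = lead * (RPM/60) = 20.0*2004/60 = 668.0000

668.0000 mm/s


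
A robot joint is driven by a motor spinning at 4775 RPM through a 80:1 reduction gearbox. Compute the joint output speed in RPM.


omega_joint = omega_motor / N = 4775 / 80 = 59.6875

59.6875 RPM


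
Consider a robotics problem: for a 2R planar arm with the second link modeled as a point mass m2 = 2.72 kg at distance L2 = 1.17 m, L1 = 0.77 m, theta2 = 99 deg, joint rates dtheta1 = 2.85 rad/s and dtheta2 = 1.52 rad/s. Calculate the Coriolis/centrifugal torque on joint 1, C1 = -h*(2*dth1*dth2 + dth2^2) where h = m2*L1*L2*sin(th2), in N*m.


h = m2*L1*L2*sin(th2) = 2.72*0.77*1.17*sin(99 deg) = 2.420279
C1 = -h*(2*2.85*1.52 + 1.52^2) = -2.420279*10.9744 = -26.5611

-26.5611 N*m


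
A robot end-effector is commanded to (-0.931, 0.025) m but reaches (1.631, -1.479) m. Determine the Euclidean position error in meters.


dx = 1.631 - (-0.931) = 2.5620, dy = -1.479 - (0.025) = -1.5040
err = sqrt(6.563844 + 2.262016) = 2.9708

2.9708 m


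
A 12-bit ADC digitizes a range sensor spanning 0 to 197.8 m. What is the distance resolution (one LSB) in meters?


res = range / 2^n = 197.8/2^12 = 197.8/4096 = 0.0483

0.0483 m


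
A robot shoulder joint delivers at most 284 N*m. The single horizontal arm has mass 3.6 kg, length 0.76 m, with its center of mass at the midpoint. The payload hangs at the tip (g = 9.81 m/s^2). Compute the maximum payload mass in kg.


tau_arm = m_arm*g*(L/2) = 3.6*9.81*0.76/2 = 13.4201 N*m
tau_payload = tau_max - tau_arm = 284 - 13.4201 = 270.5799
m_payload = tau_payload / (g*L) = 270.5799 / (9.81*0.76) = 36.2922

36.2922 kg


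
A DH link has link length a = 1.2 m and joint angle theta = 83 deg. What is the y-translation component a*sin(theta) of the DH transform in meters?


a*sin(theta) = 1.2*sin(83 deg) = 1.1911

1.1911 m


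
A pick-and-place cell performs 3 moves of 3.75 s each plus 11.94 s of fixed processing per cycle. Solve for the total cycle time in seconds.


T = 3*3.75 + 11.94 = 23.1900

23.1900 s


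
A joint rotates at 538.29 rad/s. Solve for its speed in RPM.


RPM = 538.29 * 60/(2*pi) = 5140.2909

5140.2909 RPM


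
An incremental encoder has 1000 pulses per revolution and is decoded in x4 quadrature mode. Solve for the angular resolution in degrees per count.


resolution = 360 / (PPR * 4) = 360 / 4000 = 0.0900

0.0900 degrees


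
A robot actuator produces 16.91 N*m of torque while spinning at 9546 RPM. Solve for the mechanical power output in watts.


omega = 9546 * 2*pi/60 = 999.654782 rad/s
P = tau * omega = 16.91 * 999.654782 = 16904.1624

16904.1624 W


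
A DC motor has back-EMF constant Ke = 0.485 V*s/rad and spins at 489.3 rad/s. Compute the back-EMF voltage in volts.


V_emf = Ke * omega = 0.485*489.3 = 237.3105

237.3105 V


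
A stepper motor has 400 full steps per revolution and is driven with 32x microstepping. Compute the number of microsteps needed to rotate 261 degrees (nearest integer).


step_size = 360/(400*32) = 360/12800 = 0.028125 deg
n = 261/(360/12800) = 261*12800/360 = 9280

9280 steps


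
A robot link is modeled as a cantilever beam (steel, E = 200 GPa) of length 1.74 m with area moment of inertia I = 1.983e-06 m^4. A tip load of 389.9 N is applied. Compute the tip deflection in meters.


delta = F*L^3/(3*E*I) = 389.9*1.74^3/(3*2.000e+11*1.983e-06)
      = 2054.0025576/1189800 = 0.0017

0.0017 m


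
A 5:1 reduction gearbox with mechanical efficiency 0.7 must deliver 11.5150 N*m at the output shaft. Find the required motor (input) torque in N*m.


tau_in = tau_out / (N * eta) = 11.5150 / (5 * 0.7) = 3.2900

3.2900 N*m


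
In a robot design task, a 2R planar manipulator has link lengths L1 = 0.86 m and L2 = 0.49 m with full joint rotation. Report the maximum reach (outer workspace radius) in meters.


r_max = L1 + L2 = 0.86 + 0.49 = 1.3500

1.3500 m


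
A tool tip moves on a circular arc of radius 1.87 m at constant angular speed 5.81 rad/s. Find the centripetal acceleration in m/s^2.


a_c = omega^2 * r = 5.81^2 * 1.87 = 63.1239

63.1239 m/s^2


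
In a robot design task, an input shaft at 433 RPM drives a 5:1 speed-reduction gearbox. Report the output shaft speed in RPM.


omega_out = omega_in / N = 433 / 5 = 86.6000

86.6000 RPM


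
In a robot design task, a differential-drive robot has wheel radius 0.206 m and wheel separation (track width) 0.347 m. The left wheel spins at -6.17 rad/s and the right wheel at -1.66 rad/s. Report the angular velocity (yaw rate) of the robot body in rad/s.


omega = r*(wR - wL)/L = 0.206*(-1.66 - (-6.17))/0.347 = 2.6774

2.6774 rad/s


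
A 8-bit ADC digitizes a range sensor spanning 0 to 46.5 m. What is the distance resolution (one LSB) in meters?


res = range / 2^n = 46.5/2^8 = 46.5/256 = 0.1816

0.1816 m


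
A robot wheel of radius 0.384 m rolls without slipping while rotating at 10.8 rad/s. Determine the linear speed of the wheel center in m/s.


v = omega * r = 10.8 * 0.384 = 4.1472

4.1472 m/s


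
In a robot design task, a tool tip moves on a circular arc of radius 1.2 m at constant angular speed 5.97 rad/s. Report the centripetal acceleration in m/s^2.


a_c = omega^2 * r = 5.97^2 * 1.2 = 42.7691

42.7691 m/s^2


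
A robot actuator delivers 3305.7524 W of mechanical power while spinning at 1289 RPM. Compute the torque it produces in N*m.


omega = 1289 * 2*pi/60 = 134.983764 rad/s
tau = P / omega = 3305.7524 / 134.983764 = 24.4900

24.4900 N*m


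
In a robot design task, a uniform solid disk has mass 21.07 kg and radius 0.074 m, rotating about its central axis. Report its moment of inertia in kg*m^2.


I = (1/2)*m*R^2 = 0.5*21.07*0.074^2 = 0.0577

0.0577 kg*m^2


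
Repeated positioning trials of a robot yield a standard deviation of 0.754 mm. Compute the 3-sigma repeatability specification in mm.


repeatability = 3*sigma = 3*0.754 = 2.2620

2.2620 mm


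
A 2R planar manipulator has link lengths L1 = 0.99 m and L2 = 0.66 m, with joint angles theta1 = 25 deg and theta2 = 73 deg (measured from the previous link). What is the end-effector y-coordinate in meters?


y = L1*sin(th1) + L2*sin(th1+th2) = 0.99*sin(25 deg) + 0.66*sin(98 deg) = 1.0720

1.0720 m


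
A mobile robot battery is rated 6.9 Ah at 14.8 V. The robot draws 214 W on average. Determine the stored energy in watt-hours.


E = capacity * V = 6.9*14.8 = 102.1200

102.1200 Wh


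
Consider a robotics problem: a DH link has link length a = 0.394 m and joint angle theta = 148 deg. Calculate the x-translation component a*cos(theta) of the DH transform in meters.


a*cos(theta) = 0.394*cos(148 deg) = -0.3341

-0.3341 m


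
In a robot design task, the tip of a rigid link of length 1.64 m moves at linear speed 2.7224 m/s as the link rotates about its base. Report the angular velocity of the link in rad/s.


omega = v / L = 2.7224 / 1.64 = 1.6600

1.6600 rad/s


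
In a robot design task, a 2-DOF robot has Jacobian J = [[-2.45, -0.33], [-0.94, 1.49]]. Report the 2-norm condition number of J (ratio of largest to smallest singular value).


JJ^T eigenvalues: trace(JJ^T) = 9.2151, det(JJ^T) = det(J)^2 = 15.68714449
s_max^2 = (9.2151 + sqrt(22.16949005))/2 = 6.96177440
s_min^2 = (9.2151 - sqrt(22.16949005))/2 = 2.25332560
kappa = s_max/s_min = sqrt(6.96177440/2.25332560) = 1.7577

1.7577


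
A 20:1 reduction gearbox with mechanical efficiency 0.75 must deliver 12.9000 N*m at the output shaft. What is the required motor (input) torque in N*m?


tau_in = tau_out / (N * eta) = 12.9000 / (20 * 0.75) = 0.8600

0.8600 N*m


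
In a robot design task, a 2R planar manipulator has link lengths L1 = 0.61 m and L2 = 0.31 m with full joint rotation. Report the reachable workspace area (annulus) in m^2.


r_max = L1 + L2 = 0.9200, r_min = |L1 - L2| = 0.3000
A = pi*(r_max^2 - r_min^2) = pi*(0.8464 - 0.0900) = 2.3763

2.3763 m^2


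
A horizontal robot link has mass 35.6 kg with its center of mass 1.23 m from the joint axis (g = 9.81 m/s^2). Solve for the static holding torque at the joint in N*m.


tau = m*g*L = 35.6 * 9.81 * 1.23 = 429.5603

429.5603 N*m


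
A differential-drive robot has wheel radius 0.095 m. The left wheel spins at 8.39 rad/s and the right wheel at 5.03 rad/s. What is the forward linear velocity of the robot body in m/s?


v = r*(wR + wL)/2 = 0.095*(5.03 + 8.39)/2 = 0.6375

0.6375 m/s


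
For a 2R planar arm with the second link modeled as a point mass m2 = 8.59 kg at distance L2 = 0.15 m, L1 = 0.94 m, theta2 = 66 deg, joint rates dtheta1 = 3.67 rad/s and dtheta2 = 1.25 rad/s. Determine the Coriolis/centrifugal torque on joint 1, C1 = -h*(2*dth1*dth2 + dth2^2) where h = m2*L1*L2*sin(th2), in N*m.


h = m2*L1*L2*sin(th2) = 8.59*0.94*0.15*sin(66 deg) = 1.106477
C1 = -h*(2*3.67*1.25 + 1.25^2) = -1.106477*10.7375 = -11.8808

-11.8808 N*m


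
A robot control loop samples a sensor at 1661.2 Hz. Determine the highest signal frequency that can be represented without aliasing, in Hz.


f_max = f_s/2 = 1661.2/2 = 830.6000

830.6000 Hz


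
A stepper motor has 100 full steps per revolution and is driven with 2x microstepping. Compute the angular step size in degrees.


step = 360/(100*2) = 360/200 = 1.8000

1.8000 degrees


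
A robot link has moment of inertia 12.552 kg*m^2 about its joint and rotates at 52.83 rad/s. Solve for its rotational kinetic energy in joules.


KE = (1/2)*I*omega^2 = 0.5*12.552*52.83^2 = 17516.3719

17516.3719 J


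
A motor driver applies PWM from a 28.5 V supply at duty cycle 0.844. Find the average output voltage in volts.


V_avg = V_supply * D = 28.5*0.844 = 24.0540

24.0540 V


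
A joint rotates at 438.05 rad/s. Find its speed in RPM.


RPM = 438.05 * 60/(2*pi) = 4183.0694

4183.0694 RPM


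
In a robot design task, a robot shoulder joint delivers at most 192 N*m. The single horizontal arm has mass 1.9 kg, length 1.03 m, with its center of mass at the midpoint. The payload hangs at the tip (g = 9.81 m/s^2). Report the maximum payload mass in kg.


tau_arm = m_arm*g*(L/2) = 1.9*9.81*1.03/2 = 9.5991 N*m
tau_payload = tau_max - tau_arm = 192 - 9.5991 = 182.4009
m_payload = tau_payload / (g*L) = 182.4009 / (9.81*1.03) = 18.0518

18.0518 kg


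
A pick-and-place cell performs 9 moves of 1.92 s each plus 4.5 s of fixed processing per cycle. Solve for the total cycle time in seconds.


T = 9*1.92 + 4.5 = 21.7800

21.7800 s


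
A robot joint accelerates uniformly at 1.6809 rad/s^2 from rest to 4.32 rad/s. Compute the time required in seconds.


t = delta_omega / alpha = 4.32 / 1.6809 = 2.5701

2.5701 s


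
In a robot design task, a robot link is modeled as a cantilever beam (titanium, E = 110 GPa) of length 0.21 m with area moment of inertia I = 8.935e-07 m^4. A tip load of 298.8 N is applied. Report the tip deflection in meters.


delta = F*L^3/(3*E*I) = 298.8*0.21^3/(3*1.100e+11*8.935e-07)
      = 2.7671868/294855 = 9.3849e-06

9.3849e-06 m


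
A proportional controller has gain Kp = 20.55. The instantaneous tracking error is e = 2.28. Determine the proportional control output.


u_P = Kp * e = 20.55 * 2.28 = 46.8540

46.8540


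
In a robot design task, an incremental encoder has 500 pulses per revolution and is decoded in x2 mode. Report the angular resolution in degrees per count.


resolution = 360 / (PPR * 2) = 360 / 1000 = 0.3600

0.3600 degrees


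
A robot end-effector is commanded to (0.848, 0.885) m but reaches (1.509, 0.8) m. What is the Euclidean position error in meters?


dx = 1.509 - (0.848) = 0.6610, dy = 0.8 - (0.885) = -0.0850
err = sqrt(0.436921 + 0.007225) = 0.6664

0.6664 m


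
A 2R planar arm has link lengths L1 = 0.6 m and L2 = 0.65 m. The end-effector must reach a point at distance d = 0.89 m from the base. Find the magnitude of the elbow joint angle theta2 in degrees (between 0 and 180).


cos(th2) = (d^2 - L1^2 - L2^2)/(2*L1*L2) = (0.89^2 - 0.6^2 - 0.65^2)/(2*0.6*0.65) = 0.01230769
th2 = acos(0.01230769) = 89.2948 deg

89.2948 degrees


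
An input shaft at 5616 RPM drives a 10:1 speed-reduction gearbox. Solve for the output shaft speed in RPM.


omega_out = omega_in / N = 5616 / 10 = 561.6000

561.6000 RPM


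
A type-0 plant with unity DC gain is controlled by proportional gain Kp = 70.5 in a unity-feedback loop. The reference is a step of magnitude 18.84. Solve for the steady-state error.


e_ss = R/(1 + Kp) = 18.84/(1 + 70.5) = 18.84/71.5000 = 0.2635

0.2635


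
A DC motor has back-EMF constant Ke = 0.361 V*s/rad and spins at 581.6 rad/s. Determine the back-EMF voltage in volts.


V_emf = Ke * omega = 0.361*581.6 = 209.9576

209.9576 V


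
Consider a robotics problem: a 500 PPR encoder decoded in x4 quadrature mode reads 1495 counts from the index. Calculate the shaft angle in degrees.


angle = counts * 360 / (PPR*4) = 1495 * 360 / 2000 = 269.1000

269.1000 degrees


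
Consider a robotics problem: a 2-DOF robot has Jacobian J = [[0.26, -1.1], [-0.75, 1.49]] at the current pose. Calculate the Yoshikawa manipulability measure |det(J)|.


det(J) = 0.26*1.49 - (-1.1)*(-0.75) = -0.4376
|det(J)| = 0.4376

0.4376


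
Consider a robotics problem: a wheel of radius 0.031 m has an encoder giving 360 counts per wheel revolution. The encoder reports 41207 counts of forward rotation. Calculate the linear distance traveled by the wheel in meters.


revs = 41207/360 = 114.463889
d = revs * 2*pi*r = 114.463889 * 2*pi*0.031 = 22.2951

22.2951 m


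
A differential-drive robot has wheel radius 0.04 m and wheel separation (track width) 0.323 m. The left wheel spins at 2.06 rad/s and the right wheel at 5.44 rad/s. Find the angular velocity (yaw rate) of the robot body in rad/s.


omega = r*(wR - wL)/L = 0.04*(5.44 - (2.06))/0.323 = 0.4186

0.4186 rad/s


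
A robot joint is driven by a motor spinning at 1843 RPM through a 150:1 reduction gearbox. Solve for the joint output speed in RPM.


omega_joint = omega_motor / N = 1843 / 150 = 12.2867

12.2867 RPM


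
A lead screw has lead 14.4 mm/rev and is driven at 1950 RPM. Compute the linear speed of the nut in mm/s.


v = lead * (RPM/60) = 14.4*1950/60 = 468.0000

468.0000 mm/s


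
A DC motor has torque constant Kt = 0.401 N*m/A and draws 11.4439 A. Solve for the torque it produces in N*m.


tau = Kt * I = 0.401*11.4439 = 4.5890

4.5890 N*m


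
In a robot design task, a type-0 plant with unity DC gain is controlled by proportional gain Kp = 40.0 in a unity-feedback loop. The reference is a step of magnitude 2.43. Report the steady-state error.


e_ss = R/(1 + Kp) = 2.43/(1 + 40.0) = 2.43/41.0000 = 0.0593

0.0593


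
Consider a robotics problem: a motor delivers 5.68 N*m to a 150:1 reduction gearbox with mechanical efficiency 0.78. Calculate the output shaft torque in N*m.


tau_out = tau_in * N * eta = 5.68 * 150 * 0.78 = 664.5600

664.5600 N*m


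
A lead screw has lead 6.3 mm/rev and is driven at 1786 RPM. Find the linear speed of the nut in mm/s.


v = lead * (RPM/60) = 6.3*1786/60 = 187.5300

187.5300 mm/s


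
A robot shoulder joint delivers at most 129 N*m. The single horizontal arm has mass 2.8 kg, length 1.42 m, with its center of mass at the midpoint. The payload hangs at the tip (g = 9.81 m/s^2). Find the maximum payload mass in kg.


tau_arm = m_arm*g*(L/2) = 2.8*9.81*1.42/2 = 19.5023 N*m
tau_payload = tau_max - tau_arm = 129 - 19.5023 = 109.4977
m_payload = tau_payload / (g*L) = 109.4977 / (9.81*1.42) = 7.8605

7.8605 kg


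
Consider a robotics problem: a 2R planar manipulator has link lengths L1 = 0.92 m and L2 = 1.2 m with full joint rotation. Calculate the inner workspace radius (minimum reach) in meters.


r_min = |L1 - L2| = |0.92 - 1.2| = 0.2800

0.2800 m


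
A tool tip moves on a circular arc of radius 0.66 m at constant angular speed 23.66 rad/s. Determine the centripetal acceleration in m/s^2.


a_c = omega^2 * r = 23.66^2 * 0.66 = 369.4651

369.4651 m/s^2


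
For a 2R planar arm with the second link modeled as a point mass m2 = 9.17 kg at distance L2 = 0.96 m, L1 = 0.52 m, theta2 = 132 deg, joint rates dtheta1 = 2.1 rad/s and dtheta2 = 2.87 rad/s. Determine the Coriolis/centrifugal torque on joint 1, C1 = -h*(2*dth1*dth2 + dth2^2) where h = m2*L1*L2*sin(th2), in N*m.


h = m2*L1*L2*sin(th2) = 9.17*0.52*0.96*sin(132 deg) = 3.401867
C1 = -h*(2*2.1*2.87 + 2.87^2) = -3.401867*20.2909 = -69.0269

-69.0269 N*m


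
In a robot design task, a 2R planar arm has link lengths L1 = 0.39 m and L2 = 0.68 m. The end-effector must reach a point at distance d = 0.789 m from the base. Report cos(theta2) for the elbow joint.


cos(th2) = (d^2 - L1^2 - L2^2)/(2*L1*L2) = (0.789^2 - 0.39^2 - 0.68^2)/(2*0.39*0.68) = 0.0151

0.0151


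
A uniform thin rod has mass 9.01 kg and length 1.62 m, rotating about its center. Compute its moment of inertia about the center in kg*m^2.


I = (1/12)*m*L^2 = (1/12)*9.01*1.62^2 = 1.9705

1.9705 kg*m^2


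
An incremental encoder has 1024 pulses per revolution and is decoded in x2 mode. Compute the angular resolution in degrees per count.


resolution = 360 / (PPR * 2) = 360 / 2048 = 0.1758

0.1758 degrees


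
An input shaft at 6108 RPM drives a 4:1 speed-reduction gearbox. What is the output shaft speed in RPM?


omega_out = omega_in / N = 6108 / 4 = 1527.0000

1527.0000 RPM


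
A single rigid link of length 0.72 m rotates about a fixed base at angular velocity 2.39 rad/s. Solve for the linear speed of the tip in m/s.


v = L*omega = 0.72 * 2.39 = 1.7208

1.7208 m/s


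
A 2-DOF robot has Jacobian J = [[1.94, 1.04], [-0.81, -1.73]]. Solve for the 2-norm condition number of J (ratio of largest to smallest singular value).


JJ^T eigenvalues: trace(JJ^T) = 8.4942, det(JJ^T) = det(J)^2 = 6.31919044
s_max^2 = (8.4942 + sqrt(46.87467188))/2 = 7.67035400
s_min^2 = (8.4942 - sqrt(46.87467188))/2 = 0.82384600
kappa = s_max/s_min = sqrt(7.67035400/0.82384600) = 3.0513

3.0513


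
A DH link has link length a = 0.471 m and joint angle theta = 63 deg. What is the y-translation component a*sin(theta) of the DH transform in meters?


a*sin(theta) = 0.471*sin(63 deg) = 0.4197

0.4197 m


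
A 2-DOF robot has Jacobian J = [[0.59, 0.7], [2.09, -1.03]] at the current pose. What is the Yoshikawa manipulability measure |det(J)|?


det(J) = 0.59*-1.03 - (0.7)*(2.09) = -2.0707
|det(J)| = 2.0707

2.0707


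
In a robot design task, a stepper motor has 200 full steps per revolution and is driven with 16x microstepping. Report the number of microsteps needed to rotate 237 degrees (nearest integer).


step_size = 360/(200*16) = 360/3200 = 0.112500 deg
n = 237/(360/3200) = 237*3200/360 = 2106.6667 -> 2107

2107 steps


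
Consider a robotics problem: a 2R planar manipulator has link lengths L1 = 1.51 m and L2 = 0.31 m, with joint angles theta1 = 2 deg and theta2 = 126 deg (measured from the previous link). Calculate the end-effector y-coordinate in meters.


y = L1*sin(th1) + L2*sin(th1+th2) = 1.51*sin(2 deg) + 0.31*sin(128 deg) = 0.2970

0.2970 m


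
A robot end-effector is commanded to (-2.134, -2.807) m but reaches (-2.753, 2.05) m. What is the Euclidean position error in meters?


dx = -2.753 - (-2.134) = -0.6190, dy = 2.05 - (-2.807) = 4.8570
err = sqrt(0.383161 + 23.590449) = 4.8963

4.8963 m


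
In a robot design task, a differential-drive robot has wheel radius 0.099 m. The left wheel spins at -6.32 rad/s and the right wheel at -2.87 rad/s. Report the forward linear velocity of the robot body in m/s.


v = r*(wR + wL)/2 = 0.099*(-2.87 + -6.32)/2 = -0.4549

-0.4549 m/s


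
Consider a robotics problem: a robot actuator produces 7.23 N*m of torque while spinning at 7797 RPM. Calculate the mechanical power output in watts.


omega = 7797 * 2*pi/60 = 816.499931 rad/s
P = tau * omega = 7.23 * 816.499931 = 5903.2945

5903.2945 W


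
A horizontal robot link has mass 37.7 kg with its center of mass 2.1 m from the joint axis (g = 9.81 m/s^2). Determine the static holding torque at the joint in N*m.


tau = m*g*L = 37.7 * 9.81 * 2.1 = 776.6577

776.6577 N*m


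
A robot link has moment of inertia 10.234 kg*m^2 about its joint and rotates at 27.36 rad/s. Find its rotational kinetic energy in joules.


KE = (1/2)*I*omega^2 = 0.5*10.234*27.36^2 = 3830.4306

3830.4306 J


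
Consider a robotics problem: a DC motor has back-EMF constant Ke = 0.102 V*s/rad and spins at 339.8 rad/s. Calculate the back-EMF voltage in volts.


V_emf = Ke * omega = 0.102*339.8 = 34.6596

34.6596 V


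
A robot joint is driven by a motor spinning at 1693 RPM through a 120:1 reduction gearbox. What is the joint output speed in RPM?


omega_joint = omega_motor / N = 1693 / 120 = 14.1083

14.1083 RPM


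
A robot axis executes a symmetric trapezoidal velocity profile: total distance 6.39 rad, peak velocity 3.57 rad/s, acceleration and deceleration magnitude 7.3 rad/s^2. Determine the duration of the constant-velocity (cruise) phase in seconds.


t_acc = v/a = 0.489041 s, d_acc = v^2/(2a) = 0.872938 rad each
d_cruise = 6.39 - 2*0.872938 = 4.644124 rad
t_cruise = d_cruise/v = 4.644124/3.57 = 1.3009

1.3009 s


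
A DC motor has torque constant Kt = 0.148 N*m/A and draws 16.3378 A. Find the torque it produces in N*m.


tau = Kt * I = 0.148*16.3378 = 2.4180

2.4180 N*m


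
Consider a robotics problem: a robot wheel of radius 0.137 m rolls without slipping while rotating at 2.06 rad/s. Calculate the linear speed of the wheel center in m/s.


v = omega * r = 2.06 * 0.137 = 0.2822

0.2822 m/s


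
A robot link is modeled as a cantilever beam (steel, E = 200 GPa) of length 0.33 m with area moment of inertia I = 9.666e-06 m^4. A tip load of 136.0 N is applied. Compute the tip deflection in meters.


delta = F*L^3/(3*E*I) = 136.0*0.33^3/(3*2.000e+11*9.666e-06)
      = 4.887432/5799600 = 8.4272e-07

8.4272e-07 m


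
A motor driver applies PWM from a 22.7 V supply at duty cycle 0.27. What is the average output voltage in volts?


V_avg = V_supply * D = 22.7*0.27 = 6.1290

6.1290 V


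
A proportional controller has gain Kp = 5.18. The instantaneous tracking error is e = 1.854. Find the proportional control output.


u_P = Kp * e = 5.18 * 1.854 = 9.6037

9.6037


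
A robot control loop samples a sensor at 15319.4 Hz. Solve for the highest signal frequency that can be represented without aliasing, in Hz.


f_max = f_s/2 = 15319.4/2 = 7659.7000

7659.7000 Hz


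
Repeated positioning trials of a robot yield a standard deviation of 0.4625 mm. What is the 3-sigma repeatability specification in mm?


repeatability = 3*sigma = 3*0.4625 = 1.3875

1.3875 mm


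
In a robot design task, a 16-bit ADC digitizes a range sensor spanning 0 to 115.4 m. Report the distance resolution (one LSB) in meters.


res = range / 2^n = 115.4/2^16 = 115.4/65536 = 0.0018

0.0018 m


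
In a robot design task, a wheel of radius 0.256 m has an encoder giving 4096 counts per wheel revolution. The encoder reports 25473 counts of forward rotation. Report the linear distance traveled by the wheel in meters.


revs = 25473/4096 = 6.218994
d = revs * 2*pi*r = 6.218994 * 2*pi*0.256 = 10.0032

10.0032 m


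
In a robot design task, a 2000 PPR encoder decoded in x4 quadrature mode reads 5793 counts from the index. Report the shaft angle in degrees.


angle = counts * 360 / (PPR*4) = 5793 * 360 / 8000 = 260.6850

260.6850 degrees


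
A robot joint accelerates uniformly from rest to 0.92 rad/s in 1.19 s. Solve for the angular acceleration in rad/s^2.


alpha = delta_omega / t = 0.92 / 1.19 = 0.7731

0.7731 rad/s^2


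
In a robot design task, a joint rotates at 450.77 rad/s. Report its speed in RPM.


RPM = 450.77 * 60/(2*pi) = 4304.5364

4304.5364 RPM


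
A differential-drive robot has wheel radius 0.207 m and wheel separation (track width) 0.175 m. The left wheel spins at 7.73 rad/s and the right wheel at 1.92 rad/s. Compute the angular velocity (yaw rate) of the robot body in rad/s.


omega = r*(wR - wL)/L = 0.207*(1.92 - (7.73))/0.175 = -6.8724

-6.8724 rad/s


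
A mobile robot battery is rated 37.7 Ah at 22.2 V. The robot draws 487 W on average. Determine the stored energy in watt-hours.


E = capacity * V = 37.7*22.2 = 836.9400

836.9400 Wh


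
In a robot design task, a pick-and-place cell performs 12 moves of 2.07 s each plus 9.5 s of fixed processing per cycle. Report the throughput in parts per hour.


T_cycle = 12*2.07 + 9.5 = 34.3400 s
rate = 3600/T = 104.8340

104.8340 parts/hour


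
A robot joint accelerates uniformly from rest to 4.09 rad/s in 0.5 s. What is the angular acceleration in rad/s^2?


alpha = delta_omega / t = 4.09 / 0.5 = 8.1800

8.1800 rad/s^2


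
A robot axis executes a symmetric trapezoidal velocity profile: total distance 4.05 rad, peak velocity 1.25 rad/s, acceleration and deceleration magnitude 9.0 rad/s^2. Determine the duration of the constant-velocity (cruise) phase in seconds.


t_acc = v/a = 0.138889 s, d_acc = v^2/(2a) = 0.086806 rad each
d_cruise = 4.05 - 2*0.086806 = 3.876388 rad
t_cruise = d_cruise/v = 3.876388/1.25 = 3.1011

3.1011 s


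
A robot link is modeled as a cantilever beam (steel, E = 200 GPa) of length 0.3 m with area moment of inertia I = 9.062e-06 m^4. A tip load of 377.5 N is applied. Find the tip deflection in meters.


delta = F*L^3/(3*E*I) = 377.5*0.3^3/(3*2.000e+11*9.062e-06)
      = 10.1925/5437200 = 1.8746e-06

1.8746e-06 m


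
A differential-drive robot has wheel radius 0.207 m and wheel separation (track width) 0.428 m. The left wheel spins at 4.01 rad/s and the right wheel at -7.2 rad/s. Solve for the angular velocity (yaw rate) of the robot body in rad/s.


omega = r*(wR - wL)/L = 0.207*(-7.2 - (4.01))/0.428 = -5.4217

-5.4217 rad/s


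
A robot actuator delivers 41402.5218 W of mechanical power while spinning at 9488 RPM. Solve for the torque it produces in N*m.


omega = 9488 * 2*pi/60 = 993.581037 rad/s
tau = P / omega = 41402.5218 / 993.581037 = 41.6700

41.6700 N*m


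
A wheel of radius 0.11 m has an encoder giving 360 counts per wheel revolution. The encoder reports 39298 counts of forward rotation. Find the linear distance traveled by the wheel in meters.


revs = 39298/360 = 109.161111
d = revs * 2*pi*r = 109.161111 * 2*pi*0.11 = 75.4467

75.4467 m


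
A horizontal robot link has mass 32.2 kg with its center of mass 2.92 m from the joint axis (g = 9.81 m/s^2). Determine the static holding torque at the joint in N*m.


tau = m*g*L = 32.2 * 9.81 * 2.92 = 922.3754

922.3754 N*m


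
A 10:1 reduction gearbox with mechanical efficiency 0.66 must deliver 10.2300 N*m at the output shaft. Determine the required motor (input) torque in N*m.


tau_in = tau_out / (N * eta) = 10.2300 / (10 * 0.66) = 1.5500

1.5500 N*m


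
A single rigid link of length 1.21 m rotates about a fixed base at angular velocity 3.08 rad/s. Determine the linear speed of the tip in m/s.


v = L*omega = 1.21 * 3.08 = 3.7268

3.7268 m/s


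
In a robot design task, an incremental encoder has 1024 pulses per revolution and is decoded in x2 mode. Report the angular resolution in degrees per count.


resolution = 360 / (PPR * 2) = 360 / 2048 = 0.1758

0.1758 degrees


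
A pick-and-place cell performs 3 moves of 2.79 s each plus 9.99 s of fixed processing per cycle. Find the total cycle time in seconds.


T = 3*2.79 + 9.99 = 18.3600

18.3600 s


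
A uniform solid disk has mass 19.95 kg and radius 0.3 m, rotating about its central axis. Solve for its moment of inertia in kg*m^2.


I = (1/2)*m*R^2 = 0.5*19.95*0.3^2 = 0.8977

0.8977 kg*m^2


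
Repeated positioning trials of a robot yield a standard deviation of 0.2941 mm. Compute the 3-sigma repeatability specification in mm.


repeatability = 3*sigma = 3*0.2941 = 0.8823

0.8823 mm


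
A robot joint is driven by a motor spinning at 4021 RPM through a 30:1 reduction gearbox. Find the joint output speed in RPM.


omega_joint = omega_motor / N = 4021 / 30 = 134.0333

134.0333 RPM


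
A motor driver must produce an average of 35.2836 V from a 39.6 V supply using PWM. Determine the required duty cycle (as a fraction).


D = V_avg/V_supply = 35.2836/39.6 = 0.8910

0.8910


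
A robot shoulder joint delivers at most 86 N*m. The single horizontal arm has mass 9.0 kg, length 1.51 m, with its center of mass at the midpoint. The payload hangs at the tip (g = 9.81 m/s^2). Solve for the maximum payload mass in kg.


tau_arm = m_arm*g*(L/2) = 9.0*9.81*1.51/2 = 66.6590 N*m
tau_payload = tau_max - tau_arm = 86 - 66.6590 = 19.3410
m_payload = tau_payload / (g*L) = 19.3410 / (9.81*1.51) = 1.3057

1.3057 kg


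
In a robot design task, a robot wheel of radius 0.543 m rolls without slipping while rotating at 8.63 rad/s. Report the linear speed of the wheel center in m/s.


v = omega * r = 8.63 * 0.543 = 4.6861

4.6861 m/s


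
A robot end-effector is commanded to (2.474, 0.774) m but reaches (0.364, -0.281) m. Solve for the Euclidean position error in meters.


dx = 0.364 - (2.474) = -2.1100, dy = -0.281 - (0.774) = -1.0550
err = sqrt(4.452100 + 1.113025) = 2.3591

2.3591 m


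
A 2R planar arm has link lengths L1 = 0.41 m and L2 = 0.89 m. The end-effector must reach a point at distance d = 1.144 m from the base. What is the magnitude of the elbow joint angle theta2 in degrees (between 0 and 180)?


cos(th2) = (d^2 - L1^2 - L2^2)/(2*L1*L2) = (1.144^2 - 0.41^2 - 0.89^2)/(2*0.41*0.89) = 0.47757742
th2 = acos(0.47757742) = 61.4727 deg

61.4727 degrees


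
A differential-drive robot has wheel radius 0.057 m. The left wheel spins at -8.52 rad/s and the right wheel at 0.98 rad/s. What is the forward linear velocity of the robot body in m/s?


v = r*(wR + wL)/2 = 0.057*(0.98 + -8.52)/2 = -0.2149

-0.2149 m/s


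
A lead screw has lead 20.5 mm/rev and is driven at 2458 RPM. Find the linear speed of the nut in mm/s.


v = lead * (RPM/60) = 20.5*2458/60 = 839.8167

839.8167 mm/s


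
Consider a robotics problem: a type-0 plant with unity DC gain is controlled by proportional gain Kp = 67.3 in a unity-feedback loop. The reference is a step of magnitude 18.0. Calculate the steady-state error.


e_ss = R/(1 + Kp) = 18.0/(1 + 67.3) = 18.0/68.3000 = 0.2635

0.2635


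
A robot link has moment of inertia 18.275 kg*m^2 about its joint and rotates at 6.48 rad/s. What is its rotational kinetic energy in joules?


KE = (1/2)*I*omega^2 = 0.5*18.275*6.48^2 = 383.6873

383.6873 J


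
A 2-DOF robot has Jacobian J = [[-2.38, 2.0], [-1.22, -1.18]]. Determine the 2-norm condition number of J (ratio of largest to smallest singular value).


JJ^T eigenvalues: trace(JJ^T) = 12.5452, det(JJ^T) = det(J)^2 = 27.54570256
s_max^2 = (12.5452 + sqrt(47.19923280))/2 = 9.70768489
s_min^2 = (12.5452 - sqrt(47.19923280))/2 = 2.83751511
kappa = s_max/s_min = sqrt(9.70768489/2.83751511) = 1.8496

1.8496


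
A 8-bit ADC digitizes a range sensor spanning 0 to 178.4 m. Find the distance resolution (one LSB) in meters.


res = range / 2^n = 178.4/2^8 = 178.4/256 = 0.6969

0.6969 m


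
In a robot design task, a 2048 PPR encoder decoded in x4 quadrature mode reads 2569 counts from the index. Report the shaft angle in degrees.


angle = counts * 360 / (PPR*4) = 2569 * 360 / 8192 = 112.8955

112.8955 degrees


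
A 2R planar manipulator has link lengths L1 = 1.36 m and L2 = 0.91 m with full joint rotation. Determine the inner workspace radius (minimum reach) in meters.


r_min = |L1 - L2| = |1.36 - 0.91| = 0.4500

0.4500 m


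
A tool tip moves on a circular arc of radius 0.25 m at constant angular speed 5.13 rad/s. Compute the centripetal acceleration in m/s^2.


a_c = omega^2 * r = 5.13^2 * 0.25 = 6.5792

6.5792 m/s^2


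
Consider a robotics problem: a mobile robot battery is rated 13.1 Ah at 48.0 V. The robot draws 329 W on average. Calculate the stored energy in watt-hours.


E = capacity * V = 13.1*48.0 = 628.8000

628.8000 Wh


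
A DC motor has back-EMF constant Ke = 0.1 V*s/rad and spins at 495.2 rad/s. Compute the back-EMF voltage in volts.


V_emf = Ke * omega = 0.1*495.2 = 49.5200

49.5200 V


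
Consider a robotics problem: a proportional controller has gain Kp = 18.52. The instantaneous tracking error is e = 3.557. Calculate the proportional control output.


u_P = Kp * e = 18.52 * 3.557 = 65.8756

65.8756


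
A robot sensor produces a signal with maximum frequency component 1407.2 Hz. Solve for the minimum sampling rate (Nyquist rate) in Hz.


f_s,min = 2*f_max = 2*1407.2 = 2814.4000

2814.4000 Hz


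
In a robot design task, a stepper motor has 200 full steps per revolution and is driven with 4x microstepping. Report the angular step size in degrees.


step = 360/(200*4) = 360/800 = 0.4500

0.4500 degrees


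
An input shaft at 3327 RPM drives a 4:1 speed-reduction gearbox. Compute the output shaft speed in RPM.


omega_out = omega_in / N = 3327 / 4 = 831.7500

831.7500 RPM


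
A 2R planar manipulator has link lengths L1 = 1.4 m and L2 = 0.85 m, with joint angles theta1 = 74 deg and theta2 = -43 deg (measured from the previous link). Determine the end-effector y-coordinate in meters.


y = L1*sin(th1) + L2*sin(th1+th2) = 1.4*sin(74 deg) + 0.85*sin(31 deg) = 1.7835

1.7835 m


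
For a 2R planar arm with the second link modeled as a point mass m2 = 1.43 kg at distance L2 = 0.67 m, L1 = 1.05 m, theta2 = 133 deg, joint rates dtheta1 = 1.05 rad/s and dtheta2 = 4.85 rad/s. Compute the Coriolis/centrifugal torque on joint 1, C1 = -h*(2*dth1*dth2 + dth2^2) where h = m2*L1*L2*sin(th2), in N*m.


h = m2*L1*L2*sin(th2) = 1.43*1.05*0.67*sin(133 deg) = 0.735745
C1 = -h*(2*1.05*4.85 + 4.85^2) = -0.735745*33.7075 = -24.8001

-24.8001 N*m


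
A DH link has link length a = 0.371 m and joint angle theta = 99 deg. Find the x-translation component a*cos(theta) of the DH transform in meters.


a*cos(theta) = 0.371*cos(99 deg) = -0.0580

-0.0580 m


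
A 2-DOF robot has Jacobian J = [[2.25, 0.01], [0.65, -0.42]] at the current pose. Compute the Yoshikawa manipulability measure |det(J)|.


det(J) = 2.25*-0.42 - (0.01)*(0.65) = -0.9515
|det(J)| = 0.9515

0.9515


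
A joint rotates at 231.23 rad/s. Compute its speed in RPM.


RPM = 231.23 * 60/(2*pi) = 2208.0838

2208.0838 RPM


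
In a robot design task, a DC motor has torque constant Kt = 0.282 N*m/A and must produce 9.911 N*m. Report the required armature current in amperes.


I = tau / Kt = 9.911/0.282 = 35.1454

35.1454 A
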